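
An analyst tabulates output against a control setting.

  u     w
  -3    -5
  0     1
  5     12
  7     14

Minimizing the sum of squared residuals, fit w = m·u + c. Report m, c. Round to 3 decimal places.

m = 1.968, c = 1.072

Setting ∂/∂m … = 0 gives: 83·m + 9·c = 173;  9·m + 4·c = 22.
(Σu·u = 83, Σu = 9, Σ1 = 4, Σu·w = 173, Σw = 22.)
Eliminating c: 4·(row 1) − 9·(row 2) gives 251·m = 4·173 − 9·22 = 494, so m = 494/251.
Then c = (22 − 9·(494/251))/4 = 269/251.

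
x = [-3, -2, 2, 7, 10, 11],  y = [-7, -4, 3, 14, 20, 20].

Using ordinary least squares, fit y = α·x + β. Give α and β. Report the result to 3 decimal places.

Compute the Gram sums: Σx·x = 287, Σx = 25, Σ1 = 6.
Moment sums: Σx·y = 553, Σy = 46.
det = 287·6 − 25² = 1097.
α = (553·6 − 25·46)/1097 = 2168/1097; β = (287·46 − 25·553)/1097 = -623/1097.

α = 1.976, β = -0.568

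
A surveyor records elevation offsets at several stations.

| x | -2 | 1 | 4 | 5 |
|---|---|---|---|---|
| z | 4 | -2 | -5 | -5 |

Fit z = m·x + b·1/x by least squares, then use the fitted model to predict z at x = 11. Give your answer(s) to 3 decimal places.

With design matrix M, MᵀM = [[46, 4]; [4, 541/400]] and Mᵀz = [-55, -25/4]ᵀ.
Determinant 46·(541/400) − 4² = 9243/200.
m = ((-55)·(541/400) − 4·(-25/4))/(9243/200) = -2195/2054; b = (46·(-25/4) − 4·(-55))/(9243/200) = -1500/1027.
At x = 11: ẑ = (-2195/2054)·(11) + (-1500/1027)·(1/11) = -268595/22594.

ẑ = -11.888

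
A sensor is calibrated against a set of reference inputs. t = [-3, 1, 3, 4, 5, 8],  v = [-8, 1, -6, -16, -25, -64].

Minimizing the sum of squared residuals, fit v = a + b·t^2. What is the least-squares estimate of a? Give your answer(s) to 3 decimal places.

Forming MᵀM = [[6, 124]; [124, 5140]] and Mᵀv = [-118, -5102]ᵀ gives MᵀM·[a, b]ᵀ = Mᵀv.
Eliminating b: 5140·(row 1) − 124·(row 2) gives 15464·a = 5140·(-118) − 124·(-5102) = 26128, so a = 3266/1933.
Then b = ((-5102) − 124·(3266/1933))/5140 = -3995/3866.

a = 1.690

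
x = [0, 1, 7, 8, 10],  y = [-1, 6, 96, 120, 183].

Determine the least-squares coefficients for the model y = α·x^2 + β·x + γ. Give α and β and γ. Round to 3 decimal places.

Forming MᵀM = [[16498, 1856, 214]; [1856, 214, 26]; [214, 26, 5]] and Mᵀy = [30690, 3468, 404]ᵀ gives MᵀM·[α, β, γ]ᵀ = Mᵀy.
Solving the 3×3 system (Gaussian elimination) gives α = 16551/10813, β = 31508/10813, γ = 1466/10813.

α = 1.531, β = 2.914, γ = 0.136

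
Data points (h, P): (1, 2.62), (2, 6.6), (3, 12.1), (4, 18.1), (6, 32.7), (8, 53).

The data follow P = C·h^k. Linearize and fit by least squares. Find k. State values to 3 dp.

k = 1.441

Taking logs, ln P = k·ln h + ln C, so regress ln P on ln h.
AᵀA = [[11.1437, 7.0493]; [7.0493, 6]], rhs = [22.5662, 15.6970]ᵀ  (here Σln h = 7.0493, Σ(ln h)² = 11.1437, Σln P = 15.6970, Σln h·ln P = 22.5662).
Slope k = (n·Σln h·ln P − Σln h·Σln P)/(n·Σ(ln h)² − (Σln h)²) = (6·22.5662 − 7.0493·15.6970)/17.1702 = 1.44115; ln C = (Σln P − k·Σln h)/n = 0.92300.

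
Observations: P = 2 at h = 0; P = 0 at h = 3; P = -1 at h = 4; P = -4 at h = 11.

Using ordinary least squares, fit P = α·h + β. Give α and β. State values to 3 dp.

The normal equations are: 146·α + 18·β = -48;  18·α + 4·β = -3.
Δ = 146·4 − 18² = 260.
α = ((-48)·4 − 18·(-3))/260 = -69/130; β = (146·(-3) − 18·(-48))/260 = 213/130.

α = -0.531, β = 1.638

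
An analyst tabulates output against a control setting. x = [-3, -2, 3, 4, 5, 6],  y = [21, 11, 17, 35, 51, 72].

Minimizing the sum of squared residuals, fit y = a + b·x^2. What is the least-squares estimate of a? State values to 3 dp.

Entries of MᵀM: Σ1 = 6, Σx^2 = 99, Σx^2·x^2 = 2355.
And Σy = 207, Σx^2·y = 4813.
Eliminating b: 2355·(row 1) − 99·(row 2) gives 4329·a = 2355·207 − 99·4813 = 10998, so a = 94/37.
Then b = (4813 − 99·(94/37))/2355 = 215/111.

a = 2.541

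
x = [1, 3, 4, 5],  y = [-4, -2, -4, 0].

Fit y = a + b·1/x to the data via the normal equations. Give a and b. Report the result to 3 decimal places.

a = -1.213, b = -2.887

From the data, Σ1 = 4, Σ1/x = 107/60, Σ1/x·1/x = 4369/3600.
For Aᵀy: Σy = -10, Σ1/x·y = -17/3.
Normal equations: [[4, 107/60]; [107/60, 4369/3600]]·[a, b]ᵀ = [-10, -17/3]ᵀ.
Eliminating b: (4369/3600)·(row 1) − (107/60)·(row 2) gives (2009/1200)·a = (4369/3600)·(-10) − (107/60)·(-17/3) = -731/360, so a = -7310/6027.
Then b = ((-17/3) − (107/60)·(-7310/6027))/(4369/3600) = -5800/2009.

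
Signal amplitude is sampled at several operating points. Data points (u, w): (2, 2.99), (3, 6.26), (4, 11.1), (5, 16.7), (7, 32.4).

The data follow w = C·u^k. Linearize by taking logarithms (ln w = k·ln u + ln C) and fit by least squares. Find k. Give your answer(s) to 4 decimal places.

k = 1.9040

Let Y = ln w. Fitting Y = k·ln u + ln C by least squares:
Σln u = 6.7334, Σ(ln u)² = 9.9861, Σln w = 11.6300, Σln u·ln w = 17.4104.
Equations: 9.9861·k + 6.7334·ln C = 17.4104;  6.7334·k + 5·ln C = 11.6300.
Slope k = (n·Σln u·ln w − Σln u·Σln w)/(n·Σ(ln u)² − (Σln u)²) = (5·17.4104 − 6.7334·11.6300)/4.5917 = 1.90404; ln C = (Σln w − k·Σln u)/n = -0.23814.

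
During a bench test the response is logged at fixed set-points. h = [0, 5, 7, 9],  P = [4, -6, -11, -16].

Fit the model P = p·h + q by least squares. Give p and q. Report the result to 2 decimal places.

Setting ∂/∂p … = 0 gives: 155·p + 21·q = -251;  21·p + 4·q = -29.
(Σh·h = 155, Σh = 21, Σ1 = 4, Σh·P = -251, ΣP = -29.)
det = 155·4 − 21² = 179.
p = ((-251)·4 − 21·(-29))/179 = -395/179; q = (155·(-29) − 21·(-251))/179 = 776/179.

p = -2.21, q = 4.34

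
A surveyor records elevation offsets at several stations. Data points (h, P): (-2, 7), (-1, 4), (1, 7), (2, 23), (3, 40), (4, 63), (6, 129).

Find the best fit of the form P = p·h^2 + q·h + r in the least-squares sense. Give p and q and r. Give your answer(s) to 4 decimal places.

p = 2.9250, q = 3.4509, r = 2.9229

The normal system XᵀX·[p, q, r]ᵀ = XᵀP is [[1667, 307, 71]; [307, 71, 13]; [71, 13, 7]]·[p, q, r]ᵀ = [6143, 1181, 273]ᵀ.
Inverting the 3×3 Gram matrix, [p, q, r]ᵀ = [70087/23961, 82687/23961, 3335/1141]ᵀ.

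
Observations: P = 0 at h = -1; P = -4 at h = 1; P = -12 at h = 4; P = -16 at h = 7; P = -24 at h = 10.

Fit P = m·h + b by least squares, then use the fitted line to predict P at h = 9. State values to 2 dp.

With design matrix M, MᵀM = [[167, 21]; [21, 5]] and MᵀP = [-404, -56]ᵀ.
Δ = 167·5 − 21² = 394.
m = ((-404)·5 − 21·(-56))/394 = -422/197; b = (167·(-56) − 21·(-404))/394 = -434/197.
At h = 9: P̂ = (-422/197)·(9) + (-434/197)·(1) = -4232/197.

P̂ = -21.48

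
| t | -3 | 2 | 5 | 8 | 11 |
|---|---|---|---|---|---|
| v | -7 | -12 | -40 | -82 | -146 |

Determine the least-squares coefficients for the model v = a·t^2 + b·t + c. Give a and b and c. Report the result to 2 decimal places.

a = -0.98, b = -2.01, c = -4.23

With design matrix X, XᵀX = [[19459, 1949, 223]; [1949, 223, 23]; [223, 23, 5]] and Xᵀv = [-24025, -2465, -287]ᵀ.
Solving the 3×3 system (Gaussian elimination) gives a = -35926/36479, b = -73330/36479, c = -154277/36479.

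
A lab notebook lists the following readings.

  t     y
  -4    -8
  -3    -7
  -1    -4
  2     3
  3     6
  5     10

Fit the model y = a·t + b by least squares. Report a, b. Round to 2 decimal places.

Forming AᵀA = [[64, 2]; [2, 6]] and Aᵀy = [131, 0]ᵀ gives AᵀA·[a, b]ᵀ = Aᵀy.
Determinant 64·6 − 2² = 380.
a = (131·6 − 2·0)/380 = 393/190; b = (64·0 − 2·131)/380 = -131/190.

a = 2.07, b = -0.69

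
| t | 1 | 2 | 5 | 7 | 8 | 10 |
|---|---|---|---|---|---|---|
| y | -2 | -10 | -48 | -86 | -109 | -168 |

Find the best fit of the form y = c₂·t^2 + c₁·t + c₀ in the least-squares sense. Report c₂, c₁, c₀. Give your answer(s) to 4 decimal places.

c₂ = -1.4445, c₁ = -2.3893, c₀ = 1.1448

AᵀA·[c₂, c₁, c₀]ᵀ = Aᵀy reads: 17139·c₂ + 1989·c₁ + 243·c₀ = -29232;  1989·c₂ + 243·c₁ + 33·c₀ = -3416;  243·c₂ + 33·c₁ + 6·c₀ = -423.
Inverting the 3×3 Gram matrix, [c₂, c₁, c₀]ᵀ = [-1849/1280, -1835/768, 1099/960]ᵀ.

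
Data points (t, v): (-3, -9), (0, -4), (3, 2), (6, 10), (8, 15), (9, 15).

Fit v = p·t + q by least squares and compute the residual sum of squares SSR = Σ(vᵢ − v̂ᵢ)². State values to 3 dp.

SSR = 4.758

Forming AᵀA = [[199, 23]; [23, 6]] and Aᵀv = [348, 29]ᵀ gives AᵀA·[p, q]ᵀ = Aᵀv.
Δ = 199·6 − 23² = 665.
p = (348·6 − 23·29)/665 = 203/95; q = (199·29 − 23·348)/665 = -319/95.
Residuals: 73/95, -61/95, -20/19, 51/95, 24/19, -83/95; SSR = 452/95.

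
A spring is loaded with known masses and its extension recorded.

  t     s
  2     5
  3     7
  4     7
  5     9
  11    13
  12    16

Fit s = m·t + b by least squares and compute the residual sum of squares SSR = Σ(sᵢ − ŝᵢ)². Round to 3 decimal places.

Forming MᵀM = [[319, 37]; [37, 6]] and Mᵀs = [439, 57]ᵀ gives MᵀM·[m, b]ᵀ = Mᵀs.
Eliminating b: 6·(row 1) − 37·(row 2) gives 545·m = 6·439 − 37·57 = 525, so m = 105/109.
Then b = (57 − 37·(105/109))/6 = 388/109.
Residuals: -53/109, 60/109, -45/109, 68/109, -126/109, 96/109; SSR = 350/109.

SSR = 3.211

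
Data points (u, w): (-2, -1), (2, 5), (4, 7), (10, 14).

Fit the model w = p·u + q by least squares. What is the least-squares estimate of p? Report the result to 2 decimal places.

p = 1.23

Setting ∂/∂p … = 0 gives: 124·p + 14·q = 180;  14·p + 4·q = 25.
Eliminating q: 4·(row 1) − 14·(row 2) gives 300·p = 4·180 − 14·25 = 370, so p = 37/30.
Then q = (25 − 14·(37/30))/4 = 29/15.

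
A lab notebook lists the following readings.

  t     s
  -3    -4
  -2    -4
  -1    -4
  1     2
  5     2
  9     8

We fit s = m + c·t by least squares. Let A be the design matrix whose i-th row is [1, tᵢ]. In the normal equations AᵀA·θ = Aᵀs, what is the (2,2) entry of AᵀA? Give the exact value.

Row 2 ↔ basis t, column 2 ↔ basis t, so (AᵀA)_{2,2} = Σᵢ (t)·(t) = (-3)·(-3) + (-2)·(-2) + (-1)·(-1) + (1)·(1) + (5)·(5) + (9)·(9) = 121.

121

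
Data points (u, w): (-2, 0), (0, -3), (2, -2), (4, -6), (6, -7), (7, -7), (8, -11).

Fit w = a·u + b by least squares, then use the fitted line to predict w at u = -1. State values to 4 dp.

With design matrix X, XᵀX = [[173, 25]; [25, 7]] and Xᵀw = [-207, -36]ᵀ.
Eliminating b: 7·(row 1) − 25·(row 2) gives 586·a = 7·(-207) − 25·(-36) = -549, so a = -549/586.
Then b = ((-36) − 25·(-549/586))/7 = -1053/586.
At u = -1: ŵ = (-549/586)·(-1) + (-1053/586)·(1) = -252/293.

ŵ = -0.8601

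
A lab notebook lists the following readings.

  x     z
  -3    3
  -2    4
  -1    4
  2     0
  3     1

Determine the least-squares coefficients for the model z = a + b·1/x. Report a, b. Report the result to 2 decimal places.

a = 1.84, b = -2.80

Sums needed: Σ1 = 5, Σ1/x = -1, Σ1/x·1/x = 31/18.
Right-hand side: Σz = 12, Σ1/x·z = -20/3.
det = 5·(31/18) − (-1)² = 137/18.
a = (12·(31/18) − (-1)·(-20/3))/(137/18) = 252/137; b = (5·(-20/3) − (-1)·12)/(137/18) = -384/137.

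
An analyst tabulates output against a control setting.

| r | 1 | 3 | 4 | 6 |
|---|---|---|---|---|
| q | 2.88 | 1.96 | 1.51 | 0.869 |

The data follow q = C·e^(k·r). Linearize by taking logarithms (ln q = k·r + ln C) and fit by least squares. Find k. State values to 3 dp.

Taking logs, ln q = k·r + ln C, so regress ln q on r.
Σr = 14.0000, Σ(r)² = 62.0000, Σln q = 2.0024, Σr·ln q = 3.8826.
Equations: 62.0000·k + 14.0000·ln C = 3.8826;  14.0000·k + 4·ln C = 2.0024.
Slope k = (n·Σr·ln q − Σr·Σln q)/(n·Σ(r)² − (Σr)²) = (4·3.8826 − 14.0000·2.0024)/52.0000 = -0.24046; ln C = (Σln q − k·Σr)/n = 1.34220.

k = -0.240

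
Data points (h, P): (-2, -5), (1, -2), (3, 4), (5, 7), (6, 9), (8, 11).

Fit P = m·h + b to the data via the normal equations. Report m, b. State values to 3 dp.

From the data, Σh·h = 139, Σh = 21, Σ1 = 6.
Moment sums: Σh·P = 197, ΣP = 24.
So XᵀX·[m, b]ᵀ = XᵀP: [[139, 21]; [21, 6]]·[m, b]ᵀ = [197, 24]ᵀ.
Δ = 139·6 − 21² = 393.
m = (197·6 − 21·24)/393 = 226/131; b = (139·24 − 21·197)/393 = -267/131.

m = 1.725, b = -2.038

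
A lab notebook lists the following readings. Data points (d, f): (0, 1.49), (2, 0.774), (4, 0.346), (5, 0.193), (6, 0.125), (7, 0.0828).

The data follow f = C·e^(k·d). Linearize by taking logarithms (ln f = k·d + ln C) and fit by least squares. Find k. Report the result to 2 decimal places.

k = -0.42

Taking logs, ln f = k·d + ln C, so regress ln f on d.
Over the data: Σd = 24.0000, Σ(d)² = 130.0000, Σln f = -7.1346, Σd·ln f = -42.8989.
Normal system: [[130.0000, 24.0000]; [24.0000, 6]]·[k, ln C]ᵀ = [-42.8989, -7.1346]ᵀ.
Δ = 130.0000·6 − (24.0000)² = 204.0000; k = (-42.8989·6 − 24.0000·-7.1346)/204.0000 = -0.42237, ln C = (130.0000·-7.1346 − 24.0000·-42.8989)/204.0000 = 0.50040.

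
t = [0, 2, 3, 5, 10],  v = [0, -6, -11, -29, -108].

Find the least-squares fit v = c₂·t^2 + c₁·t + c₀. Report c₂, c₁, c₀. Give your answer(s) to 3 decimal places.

c₂ = -1.004, c₁ = -0.751, c₀ = -0.086

MᵀM·[c₂, c₁, c₀]ᵀ = Mᵀv reads: 10722·c₂ + 1160·c₁ + 138·c₀ = -11648;  1160·c₂ + 138·c₁ + 20·c₀ = -1270;  138·c₂ + 20·c₁ + 5·c₀ = -154.
(Σt^2·t^2 = 10722, Σt^2·t = 1160, Σt^2 = 138, Σt·t = 138, Σt = 20, Σ1 = 5, Σt^2·v = -11648, Σt·v = -1270, Σv = -154.)
Row-reducing yields c₂ = -39286/39127, c₁ = -29365/39127, c₀ = -3358/39127.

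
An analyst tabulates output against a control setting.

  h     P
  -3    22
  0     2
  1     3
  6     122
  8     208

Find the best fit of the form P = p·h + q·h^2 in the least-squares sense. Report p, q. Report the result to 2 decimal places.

p = 1.84, q = 3.03

Forming XᵀX = [[110, 702]; [702, 5474]] and XᵀP = [2333, 17905]ᵀ gives XᵀX·[p, q]ᵀ = XᵀP.
det = 110·5474 − 702² = 109336.
p = (2333·5474 − 702·17905)/109336 = 50383/27334; q = (110·17905 − 702·2333)/109336 = 41473/13667.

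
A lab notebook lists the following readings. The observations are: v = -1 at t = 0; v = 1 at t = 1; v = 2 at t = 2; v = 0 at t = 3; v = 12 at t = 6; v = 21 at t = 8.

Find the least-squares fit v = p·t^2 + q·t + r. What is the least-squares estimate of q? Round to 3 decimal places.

q = -0.354

Setting ∂/∂p … = 0 gives: 5490·p + 764·q + 114·r = 1785;  764·p + 114·q + 20·r = 245;  114·p + 20·q + 6·r = 35.
Solving the 3×3 system (Gaussian elimination) gives p = 280/741, q = -175/494, r = -245/1482.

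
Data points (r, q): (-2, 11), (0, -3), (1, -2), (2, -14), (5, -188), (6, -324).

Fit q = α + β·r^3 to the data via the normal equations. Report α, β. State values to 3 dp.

α = -1.602, β = -1.492

Compute the Gram sums: Σ1 = 6, Σr^3 = 342, Σr^3·r^3 = 62410.
Moment sums: Σq = -520, Σr^3·q = -93686.
Normal equations: [[6, 342]; [342, 62410]]·[α, β]ᵀ = [-520, -93686]ᵀ.
det = 6·62410 − 342² = 257496.
α = ((-520)·62410 − 342·(-93686))/257496 = -103147/64374; β = (6·(-93686) − 342·(-520))/257496 = -32023/21458.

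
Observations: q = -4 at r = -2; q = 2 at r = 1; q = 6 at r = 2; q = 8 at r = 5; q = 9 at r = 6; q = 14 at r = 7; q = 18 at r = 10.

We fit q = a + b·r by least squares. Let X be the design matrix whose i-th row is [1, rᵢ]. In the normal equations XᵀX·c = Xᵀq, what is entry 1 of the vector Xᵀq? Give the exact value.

Entry 1 ↔ basis 1, so (Xᵀq)_{1} = Σᵢ qᵢ = (1)·(-4) + (1)·(2) + (1)·(6) + (1)·(8) + (1)·(9) + (1)·(14) + (1)·(18) = 53.

53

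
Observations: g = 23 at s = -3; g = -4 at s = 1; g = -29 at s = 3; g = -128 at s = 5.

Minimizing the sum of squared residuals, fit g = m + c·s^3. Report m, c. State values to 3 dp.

m = -3.130, c = -0.996

From the data, Σ1 = 4, Σs^3 = 126, Σs^3·s^3 = 17084.
And Σg = -138, Σs^3·g = -17408.
So XᵀX·[m, c]ᵀ = Xᵀg: [[4, 126]; [126, 17084]]·[m, c]ᵀ = [-138, -17408]ᵀ.
Δ = 4·17084 − 126² = 52460.
m = ((-138)·17084 − 126·(-17408))/52460 = -41046/13115; c = (4·(-17408) − 126·(-138))/52460 = -13061/13115.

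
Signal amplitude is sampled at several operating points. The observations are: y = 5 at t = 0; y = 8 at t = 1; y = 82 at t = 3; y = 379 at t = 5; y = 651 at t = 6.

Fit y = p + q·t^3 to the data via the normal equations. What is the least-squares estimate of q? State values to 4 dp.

q = 2.9959

Setting ∂/∂p … = 0 gives: 5·p + 369·q = 1125;  369·p + 63011·q = 190213.
(Σ1 = 5, Σt^3 = 369, Σt^3·t^3 = 63011, Σy = 1125, Σt^3·y = 190213.)
det = 5·63011 − 369² = 178894.
p = (1125·63011 − 369·190213)/178894 = 349389/89447; q = (5·190213 − 369·1125)/178894 = 267970/89447.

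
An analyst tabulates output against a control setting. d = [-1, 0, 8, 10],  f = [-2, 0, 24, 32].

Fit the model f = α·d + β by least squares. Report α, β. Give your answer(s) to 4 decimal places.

Sums needed: Σd·d = 165, Σd = 17, Σ1 = 4.
For Mᵀf: Σd·f = 514, Σf = 54.
MᵀM·[α, β]ᵀ = Mᵀf becomes [[165, 17]; [17, 4]]·[α, β]ᵀ = [514, 54]ᵀ.
det = 165·4 − 17² = 371.
α = (514·4 − 17·54)/371 = 1138/371; β = (165·54 − 17·514)/371 = 172/371.

α = 3.0674, β = 0.4636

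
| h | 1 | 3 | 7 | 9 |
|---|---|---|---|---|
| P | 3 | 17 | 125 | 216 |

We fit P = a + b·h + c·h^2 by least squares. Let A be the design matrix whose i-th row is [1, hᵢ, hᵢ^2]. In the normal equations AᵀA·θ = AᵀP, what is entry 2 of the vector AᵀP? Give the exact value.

2873

Entry 2 ↔ basis h, so (AᵀP)_{2} = Σᵢ (h)·Pᵢ = (1)·(3) + (3)·(17) + (7)·(125) + (9)·(216) = 2873.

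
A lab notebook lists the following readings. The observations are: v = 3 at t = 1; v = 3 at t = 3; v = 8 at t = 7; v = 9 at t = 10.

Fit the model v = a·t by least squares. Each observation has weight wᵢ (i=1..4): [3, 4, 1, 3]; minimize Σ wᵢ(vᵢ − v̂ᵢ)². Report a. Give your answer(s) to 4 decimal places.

Entries of MᵀWM: Σwᵢ·t·t = 388.
Right-hand side: Σwᵢ·t·v = 371.
Normal equations: [[388]]·[a]ᵀ = [371]ᵀ.
Hence a = 371 / 388 ≈ 0.956186.

a = 0.9562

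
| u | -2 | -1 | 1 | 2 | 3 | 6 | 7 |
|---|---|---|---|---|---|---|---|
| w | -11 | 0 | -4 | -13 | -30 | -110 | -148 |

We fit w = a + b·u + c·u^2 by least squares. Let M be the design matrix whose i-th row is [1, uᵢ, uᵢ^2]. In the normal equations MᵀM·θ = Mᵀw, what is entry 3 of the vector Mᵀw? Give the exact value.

Entry 3 ↔ basis u^2, so (Mᵀw)_{3} = Σᵢ (u^2)·wᵢ = (4)·(-11) + (1)·(0) + (1)·(-4) + (4)·(-13) + (9)·(-30) + (36)·(-110) + (49)·(-148) = -11582.

-11582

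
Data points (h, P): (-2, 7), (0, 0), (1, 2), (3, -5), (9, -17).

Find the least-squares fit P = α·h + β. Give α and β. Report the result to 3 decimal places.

α = -2.138, β = 2.105

The normal equations are: 95·α + 11·β = -180;  11·α + 5·β = -13.
(Σh·h = 95, Σh = 11, Σ1 = 5, Σh·P = -180, ΣP = -13.)
Determinant 95·5 − 11² = 354.
α = ((-180)·5 − 11·(-13))/354 = -757/354; β = (95·(-13) − 11·(-180))/354 = 745/354.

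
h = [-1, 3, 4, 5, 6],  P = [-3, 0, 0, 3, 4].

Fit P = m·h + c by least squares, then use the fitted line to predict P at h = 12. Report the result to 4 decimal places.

P̂ = 9.1644

From the data, Σh·h = 87, Σh = 17, Σ1 = 5.
And Σh·P = 42, ΣP = 4.
So AᵀA·[m, c]ᵀ = AᵀP: [[87, 17]; [17, 5]]·[m, c]ᵀ = [42, 4]ᵀ.
det = 87·5 − 17² = 146.
m = (42·5 − 17·4)/146 = 71/73; c = (87·4 − 17·42)/146 = -183/73.
At h = 12: P̂ = (71/73)·(12) + (-183/73)·(1) = 669/73.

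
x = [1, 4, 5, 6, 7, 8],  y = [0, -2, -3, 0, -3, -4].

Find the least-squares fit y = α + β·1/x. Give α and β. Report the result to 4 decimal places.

α = -2.9517, β = 3.0300

Setting ∂/∂α … = 0 gives: 6·α + (1583/840)·β = -12;  (1583/840)·α + (822949/705600)·β = -71/35.
(Σ1 = 6, Σ1/x = 1583/840, Σ1/x·1/x = 822949/705600, Σy = -12, Σ1/x·y = -71/35.)
Determinant 6·(822949/705600) − (1583/840)² = 486361/141120.
α = ((-12)·(822949/705600) − (1583/840)·(-71/35))/(486361/141120) = -7177956/2431805; β = (6·(-71/35) − (1583/840)·(-12))/(486361/141120) = 1473696/486361.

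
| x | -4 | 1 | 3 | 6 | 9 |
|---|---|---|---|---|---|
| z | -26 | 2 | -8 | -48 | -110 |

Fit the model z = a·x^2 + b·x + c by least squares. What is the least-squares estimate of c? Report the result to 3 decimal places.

c = 1.964

Forming MᵀM = [[8195, 909, 143]; [909, 143, 15]; [143, 15, 5]] and Mᵀz = [-11124, -1196, -190]ᵀ gives MᵀM·[a, b, c]ᵀ = Mᵀz.
Solving the 3×3 system (Gaussian elimination) gives a = -321425/214887, b = 67227/71629, c = 422006/214887.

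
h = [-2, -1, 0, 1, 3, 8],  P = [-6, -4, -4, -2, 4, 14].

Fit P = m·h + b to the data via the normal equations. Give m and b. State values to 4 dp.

With design matrix X, XᵀX = [[79, 9]; [9, 6]] and XᵀP = [138, 2]ᵀ.
Δ = 79·6 − 9² = 393.
m = (138·6 − 9·2)/393 = 270/131; b = (79·2 − 9·138)/393 = -1084/393.

m = 2.0611, b = -2.7583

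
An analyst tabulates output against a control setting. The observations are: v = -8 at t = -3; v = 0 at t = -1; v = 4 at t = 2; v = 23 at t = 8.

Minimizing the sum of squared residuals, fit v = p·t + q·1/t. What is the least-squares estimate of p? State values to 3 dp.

p = 2.924

Sums needed: Σt·t = 78, Σt·1/t = 4, Σ1/t·1/t = 793/576.
Moment sums: Σt·v = 216, Σ1/t·v = 181/24.
Eliminating q: (793/576)·(row 1) − 4·(row 2) gives (8773/96)·p = (793/576)·216 − 4·(181/24) = 6413/24, so p = 25652/8773.
Then q = ((181/24) − 4·(25652/8773))/(793/576) = -26472/8773.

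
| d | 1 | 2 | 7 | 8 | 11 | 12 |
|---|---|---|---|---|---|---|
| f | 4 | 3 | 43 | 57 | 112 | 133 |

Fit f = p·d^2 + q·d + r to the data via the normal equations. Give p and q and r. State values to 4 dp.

Forming XᵀX = [[41891, 3923, 383]; [3923, 383, 41]; [383, 41, 6]] and Xᵀf = [38475, 3595, 352]ᵀ gives XᵀX·[p, q, r]ᵀ = Xᵀf.
Row-reducing yields p = 277229/265512, q = -448727/265512, r = 157759/44252.

p = 1.0441, q = -1.6900, r = 3.5650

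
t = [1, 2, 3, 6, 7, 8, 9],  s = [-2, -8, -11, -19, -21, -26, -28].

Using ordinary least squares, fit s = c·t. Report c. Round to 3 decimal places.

The normal system MᵀM·[c]ᵀ = Mᵀs is [[244]]·[c]ᵀ = [-772]ᵀ.
Hence c = -772 / 244 ≈ -3.16393.

c = -3.164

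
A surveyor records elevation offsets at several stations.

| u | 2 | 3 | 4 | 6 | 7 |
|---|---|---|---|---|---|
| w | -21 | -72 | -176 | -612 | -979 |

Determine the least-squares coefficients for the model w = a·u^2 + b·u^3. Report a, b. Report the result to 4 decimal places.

Setting ∂/∂a … = 0 gives: 4050·a + 25882·b = -73551;  25882·a + 169194·b = -481365.
Eliminating b: 169194·(row 1) − 25882·(row 2) gives 15357776·a = 169194·(-73551) − 25882·(-481365) = 14301036, so a = 3575259/3839444.
Then b = ((-481365) − 25882·(3575259/3839444))/169194 = -11470317/3839444.

a = 0.9312, b = -2.9875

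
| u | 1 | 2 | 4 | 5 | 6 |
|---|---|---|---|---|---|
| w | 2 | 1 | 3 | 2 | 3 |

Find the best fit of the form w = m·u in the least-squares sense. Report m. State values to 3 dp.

Normal-equation sums: Σu·u = 82.
Right-hand side: Σu·w = 44.
Hence m = 44 / 82 ≈ 0.536585.

m = 0.537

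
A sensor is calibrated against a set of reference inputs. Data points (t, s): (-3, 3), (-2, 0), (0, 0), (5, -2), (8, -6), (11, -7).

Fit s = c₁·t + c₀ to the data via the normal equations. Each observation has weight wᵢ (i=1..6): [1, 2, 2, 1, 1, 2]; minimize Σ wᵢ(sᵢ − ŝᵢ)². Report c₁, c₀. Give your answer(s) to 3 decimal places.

c₁ = -0.621, c₀ = -0.181

The normal system AᵀWA·[c₁, c₀]ᵀ = AᵀWs is [[348, 28]; [28, 9]]·[c₁, c₀]ᵀ = [-221, -19]ᵀ.
Eliminating c₀: 9·(row 1) − 28·(row 2) gives 2348·c₁ = 9·(-221) − 28·(-19) = -1457, so c₁ = -1457/2348.
Then c₀ = ((-19) − 28·(-1457/2348))/9 = -106/587.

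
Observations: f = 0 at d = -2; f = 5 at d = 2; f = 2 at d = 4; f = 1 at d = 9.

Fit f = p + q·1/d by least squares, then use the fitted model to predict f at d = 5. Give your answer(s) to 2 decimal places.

f̂ = 2.48

Entries of XᵀX: Σ1 = 4, Σ1/d = 13/36, Σ1/d·1/d = 745/1296.
And Σf = 8, Σ1/d·f = 28/9.
So XᵀX·[p, q]ᵀ = Xᵀf: [[4, 13/36]; [13/36, 745/1296]]·[p, q]ᵀ = [8, 28/9]ᵀ.
Eliminating q: (745/1296)·(row 1) − (13/36)·(row 2) gives (937/432)·p = (745/1296)·8 − (13/36)·(28/9) = 563/162, so p = 4504/2811.
Then q = ((28/9) − (13/36)·(4504/2811))/(745/1296) = 4128/937.
At d = 5: f̂ = (4504/2811)·(1) + (4128/937)·(1/5) = 34904/14055.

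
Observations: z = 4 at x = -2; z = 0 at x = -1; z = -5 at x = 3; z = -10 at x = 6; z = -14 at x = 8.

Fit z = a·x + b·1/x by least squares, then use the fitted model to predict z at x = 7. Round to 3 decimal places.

ẑ = -12.177

Setting ∂/∂a … = 0 gives: 114·a + 5·b = -195;  5·a + (809/576)·b = -85/12.
Δ = 114·(809/576) − 5² = 12971/96.
a = ((-195)·(809/576) − 5·(-85/12))/(12971/96) = -45785/25942; b = (114·(-85/12) − 5·(-195))/(12971/96) = 16080/12971.
At x = 7: ẑ = (-45785/25942)·(7) + (16080/12971)·(1/7) = -2211305/181594.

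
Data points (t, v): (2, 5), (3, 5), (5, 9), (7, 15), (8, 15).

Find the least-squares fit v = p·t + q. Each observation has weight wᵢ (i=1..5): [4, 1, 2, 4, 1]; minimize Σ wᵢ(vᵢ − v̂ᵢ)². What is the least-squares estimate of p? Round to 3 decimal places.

p = 1.938

The normal equations are: 335·p + 57·q = 685;  57·p + 12·q = 118.
(Σwᵢ·t·t = 335, Σwᵢ·t = 57, Σwᵢ·1 = 12, Σwᵢ·t·v = 685, Σwᵢ·v = 118.)
Δ = 335·12 − 57² = 771.
p = (685·12 − 57·118)/771 = 498/257; q = (335·118 − 57·685)/771 = 485/771.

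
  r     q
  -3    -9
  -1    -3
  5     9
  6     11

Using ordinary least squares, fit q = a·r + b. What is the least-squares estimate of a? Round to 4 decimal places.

Forming AᵀA = [[71, 7]; [7, 4]] and Aᵀq = [141, 8]ᵀ gives AᵀA·[a, b]ᵀ = Aᵀq.
det = 71·4 − 7² = 235.
a = (141·4 − 7·8)/235 = 508/235; b = (71·8 − 7·141)/235 = -419/235.

a = 2.1617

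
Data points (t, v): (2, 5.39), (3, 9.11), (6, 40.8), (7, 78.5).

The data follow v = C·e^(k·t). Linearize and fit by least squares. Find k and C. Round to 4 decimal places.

k = 0.5262, C = 1.8655

Let Y = ln v. Fitting Y = k·t + ln C by least squares:
AᵀA = [[98.0000, 18.0000]; [18.0000, 4]], rhs = [62.7910, 11.9657]ᵀ  (here Σt = 18.0000, Σ(t)² = 98.0000, Σln v = 11.9657, Σt·ln v = 62.7910).
Solving (det = 68.0000): k = 0.52620, ln C = 0.62354, so C = exp(0.62354) = 1.86552.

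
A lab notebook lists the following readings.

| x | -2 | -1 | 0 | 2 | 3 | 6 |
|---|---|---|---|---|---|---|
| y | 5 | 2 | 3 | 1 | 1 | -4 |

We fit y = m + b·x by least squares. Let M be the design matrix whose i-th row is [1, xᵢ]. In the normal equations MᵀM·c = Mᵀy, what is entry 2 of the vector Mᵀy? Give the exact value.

-31

Entry 2 ↔ basis x, so (Mᵀy)_{2} = Σᵢ (x)·yᵢ = (-2)·(5) + (-1)·(2) + (0)·(3) + (2)·(1) + (3)·(1) + (6)·(-4) = -31.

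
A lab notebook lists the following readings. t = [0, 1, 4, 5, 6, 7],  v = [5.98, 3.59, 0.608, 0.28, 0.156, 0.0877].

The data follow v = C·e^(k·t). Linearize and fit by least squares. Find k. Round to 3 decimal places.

k = -0.612

With ln vᵢ as the transformed response and tᵢ as the regressor:
AᵀA = [[127.0000, 23.0000]; [23.0000, 6]], rhs = [-35.2612, -2.9957]ᵀ  (here Σt = 23.0000, Σ(t)² = 127.0000, Σln v = -2.9957, Σt·ln v = -35.2612).
Solving (det = 233.0000): k = -0.61230, ln C = 1.84787.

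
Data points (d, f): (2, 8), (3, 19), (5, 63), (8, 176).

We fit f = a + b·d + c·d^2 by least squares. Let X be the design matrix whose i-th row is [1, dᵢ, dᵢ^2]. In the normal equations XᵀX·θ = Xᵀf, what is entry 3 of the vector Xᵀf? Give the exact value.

13042

Entry 3 ↔ basis d^2, so (Xᵀf)_{3} = Σᵢ (d^2)·fᵢ = (4)·(8) + (9)·(19) + (25)·(63) + (64)·(176) = 13042.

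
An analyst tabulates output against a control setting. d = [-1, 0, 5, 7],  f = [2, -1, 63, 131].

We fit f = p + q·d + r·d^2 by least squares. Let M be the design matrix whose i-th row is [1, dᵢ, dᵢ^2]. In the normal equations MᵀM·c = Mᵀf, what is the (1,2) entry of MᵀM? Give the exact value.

Row 1 ↔ basis 1, column 2 ↔ basis d, so (MᵀM)_{1,2} = Σᵢ d = (1)·(-1) + (1)·(0) + (1)·(5) + (1)·(7) = 11.

11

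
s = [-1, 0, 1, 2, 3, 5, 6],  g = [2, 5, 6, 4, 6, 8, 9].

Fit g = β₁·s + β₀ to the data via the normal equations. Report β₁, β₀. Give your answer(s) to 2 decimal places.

β₁ = 0.83, β₀ = 3.83

Compute the Gram sums: Σs·s = 76, Σs = 16, Σ1 = 7.
For Aᵀg: Σs·g = 124, Σg = 40.
Normal equations: [[76, 16]; [16, 7]]·[β₁, β₀]ᵀ = [124, 40]ᵀ.
Determinant 76·7 − 16² = 276.
β₁ = (124·7 − 16·40)/276 = 19/23; β₀ = (76·40 − 16·124)/276 = 88/23.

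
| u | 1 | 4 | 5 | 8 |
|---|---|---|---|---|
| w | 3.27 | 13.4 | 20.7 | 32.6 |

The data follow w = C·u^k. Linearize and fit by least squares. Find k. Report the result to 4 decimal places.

k = 1.1091

Let Y = ln w. Fitting Y = k·ln u + ln C by least squares:
XᵀX = [[8.8362, 5.0752]; [5.0752, 4]], rhs = [15.7200, 10.2945]ᵀ  (here Σln u = 5.0752, Σ(ln u)² = 8.8362, Σln w = 10.2945, Σln u·ln w = 15.7200).
Δ = 8.8362·4 − (5.0752)² = 9.5873; k = (15.7200·4 − 5.0752·10.2945)/9.5873 = 1.10915, ln C = (8.8362·10.2945 − 5.0752·15.7200)/9.5873 = 1.16634.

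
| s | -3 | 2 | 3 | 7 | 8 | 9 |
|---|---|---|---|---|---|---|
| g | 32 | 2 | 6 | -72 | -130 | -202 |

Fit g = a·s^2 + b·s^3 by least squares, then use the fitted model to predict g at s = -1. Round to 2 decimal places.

ĝ = 2.54

Entries of AᵀA: Σs^2·s^2 = 13236, Σs^2·s^3 = 108656, Σs^3·s^3 = 912756.
And Σs^2·g = -27860, Σs^3·g = -239200.
det = 13236·912756 − 108656² = 275112080.
a = ((-27860)·912756 − 108656·(-239200))/275112080 = 7014163/3438901; b = (13236·(-239200) − 108656·(-27860))/275112080 = -1736188/3438901.
At s = -1: ĝ = (7014163/3438901)·(1) + (-1736188/3438901)·(-1) = 8750351/3438901.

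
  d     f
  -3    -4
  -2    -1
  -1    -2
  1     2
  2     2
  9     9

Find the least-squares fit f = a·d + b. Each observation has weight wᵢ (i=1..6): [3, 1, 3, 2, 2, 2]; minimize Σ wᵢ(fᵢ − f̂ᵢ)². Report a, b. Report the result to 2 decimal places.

a = 1.07, b = -0.29

Setting ∂/∂a … = 0 gives: 206·a + 10·b = 218;  10·a + 13·b = 7.
(Σwᵢ·d·d = 206, Σwᵢ·d = 10, Σwᵢ·1 = 13, Σwᵢ·d·f = 218, Σwᵢ·f = 7.)
Δ = 206·13 − 10² = 2578.
a = (218·13 − 10·7)/2578 = 1382/1289; b = (206·7 − 10·218)/2578 = -369/1289.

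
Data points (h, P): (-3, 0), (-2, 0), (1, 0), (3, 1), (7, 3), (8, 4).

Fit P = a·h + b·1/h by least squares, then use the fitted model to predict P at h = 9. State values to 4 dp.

P̂ = 3.9838

The normal system AᵀA·[a, b]ᵀ = AᵀP is [[136, 6]; [6, 42569/28224]]·[a, b]ᵀ = [56, 53/42]ᵀ.
Eliminating b: (42569/28224)·(row 1) − 6·(row 2) gives (596665/3528)·a = (42569/28224)·56 − 6·(53/42) = 38753/504, so a = 271271/596665.
Then b = ((53/42) − 6·(271271/596665))/(42569/28224) = -579936/596665.
At h = 9: P̂ = (271271/596665)·(9) + (-579936/596665)·(1/9) = 1426201/357999.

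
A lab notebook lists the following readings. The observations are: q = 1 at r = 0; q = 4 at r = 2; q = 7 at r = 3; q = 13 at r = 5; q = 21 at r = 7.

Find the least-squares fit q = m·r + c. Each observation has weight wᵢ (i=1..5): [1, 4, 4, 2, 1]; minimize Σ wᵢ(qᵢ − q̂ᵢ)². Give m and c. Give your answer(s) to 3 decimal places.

Compute the Gram sums: Σwᵢ·r·r = 151, Σwᵢ·r = 37, Σwᵢ·1 = 12.
Right-hand side: Σwᵢ·r·q = 393, Σwᵢ·q = 92.
Normal equations: [[151, 37]; [37, 12]]·[m, c]ᵀ = [393, 92]ᵀ.
det = 151·12 − 37² = 443.
m = (393·12 − 37·92)/443 = 1312/443; c = (151·92 − 37·393)/443 = -649/443.

m = 2.962, c = -1.465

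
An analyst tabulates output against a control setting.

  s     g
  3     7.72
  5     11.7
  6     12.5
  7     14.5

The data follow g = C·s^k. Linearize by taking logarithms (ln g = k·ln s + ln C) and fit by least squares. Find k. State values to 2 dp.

k = 0.73

Linearized form: ln g = k·ln s + ln C. From the 4 transformed points,
Σln s = 6.4457, Σ(ln s)² = 10.7942, Σln g = 9.7033, Σln s·ln g = 15.9331.
Equations: 10.7942·k + 6.4457·ln C = 15.9331;  6.4457·k + 4·ln C = 9.7033.
Δ = 10.7942·4 − (6.4457)² = 1.6295; k = (15.9331·4 − 6.4457·9.7033)/1.6295 = 0.72882, ln C = (10.7942·9.7033 − 6.4457·15.9331)/1.6295 = 1.25137.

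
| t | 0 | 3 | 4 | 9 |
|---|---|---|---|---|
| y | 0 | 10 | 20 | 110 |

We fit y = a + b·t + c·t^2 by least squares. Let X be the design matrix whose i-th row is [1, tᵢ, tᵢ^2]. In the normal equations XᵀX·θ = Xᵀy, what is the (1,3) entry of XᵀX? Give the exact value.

106

Row 1 ↔ basis 1, column 3 ↔ basis t^2, so (XᵀX)_{1,3} = Σᵢ t^2 = (1)·(0) + (1)·(9) + (1)·(16) + (1)·(81) = 106.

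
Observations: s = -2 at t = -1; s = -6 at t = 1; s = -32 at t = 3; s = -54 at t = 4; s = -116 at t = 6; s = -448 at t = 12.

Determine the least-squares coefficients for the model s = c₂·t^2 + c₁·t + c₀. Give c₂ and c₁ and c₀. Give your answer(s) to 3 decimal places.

c₂ = -2.994, c₁ = -1.317, c₀ = -0.873

The normal system AᵀA·[c₂, c₁, c₀]ᵀ = Aᵀs is [[22371, 2035, 207]; [2035, 207, 25]; [207, 25, 6]]·[c₂, c₁, c₀]ᵀ = [-69848, -6388, -658]ᵀ.
Inverting the 3×3 Gram matrix, [c₂, c₁, c₀]ᵀ = [-214859/71754, -31497/23918, -31337/35877]ᵀ.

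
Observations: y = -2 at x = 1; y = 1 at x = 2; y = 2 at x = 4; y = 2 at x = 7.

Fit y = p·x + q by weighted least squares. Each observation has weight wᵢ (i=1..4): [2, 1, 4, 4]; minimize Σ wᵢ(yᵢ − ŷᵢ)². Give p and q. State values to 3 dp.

p = 0.518, q = -1.077

Entries of MᵀWM: Σwᵢ·x·x = 266, Σwᵢ·x = 48, Σwᵢ·1 = 11.
For MᵀWy: Σwᵢ·x·y = 86, Σwᵢ·y = 13.
Determinant 266·11 − 48² = 622.
p = (86·11 − 48·13)/622 = 161/311; q = (266·13 − 48·86)/622 = -335/311.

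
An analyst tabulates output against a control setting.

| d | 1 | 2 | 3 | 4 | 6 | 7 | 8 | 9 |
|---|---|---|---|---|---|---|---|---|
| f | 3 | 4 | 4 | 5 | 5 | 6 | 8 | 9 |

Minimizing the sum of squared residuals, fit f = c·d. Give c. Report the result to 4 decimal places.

With design matrix A, AᵀA = [[260]] and Aᵀf = [260]ᵀ.
c = 260/260 = 1.

c = 1.0000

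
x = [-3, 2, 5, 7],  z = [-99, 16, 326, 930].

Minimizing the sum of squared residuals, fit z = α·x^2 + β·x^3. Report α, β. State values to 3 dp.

α = -1.964, β = 2.993

Normal-equation sums: Σx^2·x^2 = 3123, Σx^2·x^3 = 19721, Σx^3·x^3 = 134067.
For Aᵀz: Σx^2·z = 52893, Σx^3·z = 362541.
det = 3123·134067 − 19721² = 29773400.
α = (52893·134067 − 19721·362541)/29773400 = -5846523/2977340; β = (3123·362541 − 19721·52893)/29773400 = 8911269/2977340.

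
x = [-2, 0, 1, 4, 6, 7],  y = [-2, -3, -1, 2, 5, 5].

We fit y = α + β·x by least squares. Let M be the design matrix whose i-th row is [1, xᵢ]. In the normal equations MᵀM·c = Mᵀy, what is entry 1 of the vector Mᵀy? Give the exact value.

Entry 1 ↔ basis 1, so (Mᵀy)_{1} = Σᵢ yᵢ = (1)·(-2) + (1)·(-3) + (1)·(-1) + (1)·(2) + (1)·(5) + (1)·(5) = 6.

6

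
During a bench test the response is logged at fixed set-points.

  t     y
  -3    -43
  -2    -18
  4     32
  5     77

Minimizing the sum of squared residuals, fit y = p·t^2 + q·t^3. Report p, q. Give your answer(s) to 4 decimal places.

p = -1.9190, q = 0.9950

With design matrix M, MᵀM = [[978, 3874]; [3874, 20514]] and Mᵀy = [1978, 12978]ᵀ.
Eliminating q: 20514·(row 1) − 3874·(row 2) gives 5054816·p = 20514·1978 − 3874·12978 = -9700080, so p = -46635/24302.
Then q = (12978 − 3874·(-46635/24302))/20514 = 314357/315926.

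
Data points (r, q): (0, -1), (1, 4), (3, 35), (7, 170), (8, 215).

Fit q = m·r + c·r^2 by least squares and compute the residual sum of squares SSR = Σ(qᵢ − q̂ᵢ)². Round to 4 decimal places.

The normal equations are: 123·m + 883·c = 3019;  883·m + 6579·c = 22409.
Δ = 123·6579 − 883² = 29528.
m = (3019·6579 − 883·22409)/29528 = 37427/14764; c = (123·22409 − 883·3019)/29528 = 45265/14764.
Residuals: -1, -5909/3691, -1463/7382, 14953/7382, -5529/3691; SSR = 73445/7382.

SSR = 9.9492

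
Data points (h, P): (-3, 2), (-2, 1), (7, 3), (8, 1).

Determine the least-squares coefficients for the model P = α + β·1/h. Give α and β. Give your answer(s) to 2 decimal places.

The normal system AᵀA·[α, β]ᵀ = AᵀP is [[4, -95/168]; [-95/168, 11209/28224]]·[α, β]ᵀ = [7, -103/168]ᵀ.
Δ = 4·(11209/28224) − (-95/168)² = 3979/3136.
α = (7·(11209/28224) − (-95/168)·(-103/168))/(3979/3136) = 2986/1557; β = (4·(-103/168) − (-95/168)·7)/(3979/3136) = 616/519.

α = 1.92, β = 1.19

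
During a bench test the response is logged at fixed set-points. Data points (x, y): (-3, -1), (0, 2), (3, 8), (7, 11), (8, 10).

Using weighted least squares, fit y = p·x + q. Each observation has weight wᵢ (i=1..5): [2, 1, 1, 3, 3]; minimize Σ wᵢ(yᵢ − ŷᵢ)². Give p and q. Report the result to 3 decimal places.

p = 1.070, q = 2.608

Compute the Gram sums: Σwᵢ·x·x = 366, Σwᵢ·x = 42, Σwᵢ·1 = 10.
For MᵀWy: Σwᵢ·x·y = 501, Σwᵢ·y = 71.
MᵀWM·[p, q]ᵀ = MᵀWy becomes [[366, 42]; [42, 10]]·[p, q]ᵀ = [501, 71]ᵀ.
det = 366·10 − 42² = 1896.
p = (501·10 − 42·71)/1896 = 169/158; q = (366·71 − 42·501)/1896 = 206/79.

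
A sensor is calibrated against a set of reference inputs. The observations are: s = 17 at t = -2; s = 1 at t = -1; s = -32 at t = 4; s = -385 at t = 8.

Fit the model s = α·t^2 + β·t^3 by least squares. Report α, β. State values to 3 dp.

Entries of MᵀM: Σt^2·t^2 = 4369, Σt^2·t^3 = 33759, Σt^3·t^3 = 266305.
Moment sums: Σt^2·s = -25083, Σt^3·s = -199305.
det = 4369·266305 − 33759² = 23816464.
α = ((-25083)·266305 − 33759·(-199305))/23816464 = 12152295/5954116; β = (4369·(-199305) − 33759·(-25083))/23816464 = -5996637/5954116.

α = 2.041, β = -1.007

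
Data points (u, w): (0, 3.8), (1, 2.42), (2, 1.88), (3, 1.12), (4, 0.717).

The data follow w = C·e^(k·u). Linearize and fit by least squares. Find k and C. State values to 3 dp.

Taking logs, ln w = k·u + ln C, so regress ln w on u.
Σu = 10.0000, Σ(u)² = 30.0000, Σln w = 2.6307, Σu·ln w = 1.1556.
Equations: 30.0000·k + 10.0000·ln C = 1.1556;  10.0000·k + 5·ln C = 2.6307.
Δ = 30.0000·5 − (10.0000)² = 50.0000; k = (1.1556·5 − 10.0000·2.6307)/50.0000 = -0.41058, ln C = (30.0000·2.6307 − 10.0000·1.1556)/50.0000 = 1.34730, so C = exp(1.34730) = 3.84702.

k = -0.411, C = 3.847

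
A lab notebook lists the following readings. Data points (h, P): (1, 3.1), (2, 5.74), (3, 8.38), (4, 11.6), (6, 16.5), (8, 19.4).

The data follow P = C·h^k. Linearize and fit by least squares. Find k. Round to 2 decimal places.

Linearized form: ln P = k·ln h + ln C. From the 6 transformed points,
Σln h = 7.0493, Σ(ln h)² = 11.1437, Σln P = 13.2243, Σln h·ln P = 18.1336.
Equations: 11.1437·k + 7.0493·ln C = 18.1336;  7.0493·k + 6·ln C = 13.2243.
Δ = 11.1437·6 − (7.0493)² = 17.1702; k = (18.1336·6 − 7.0493·13.2243)/17.1702 = 0.90738, ln C = (11.1437·13.2243 − 7.0493·18.1336)/17.1702 = 1.13800.

k = 0.91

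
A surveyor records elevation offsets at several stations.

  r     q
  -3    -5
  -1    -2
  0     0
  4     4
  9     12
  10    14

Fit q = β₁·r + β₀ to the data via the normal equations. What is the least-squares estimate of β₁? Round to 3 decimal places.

β₁ = 1.418

Normal-equation sums: Σr·r = 207, Σr = 19, Σ1 = 6.
Moment sums: Σr·q = 281, Σq = 23.
Eliminating β₀: 6·(row 1) − 19·(row 2) gives 881·β₁ = 6·281 − 19·23 = 1249, so β₁ = 1249/881.
Then β₀ = (23 − 19·(1249/881))/6 = -578/881.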